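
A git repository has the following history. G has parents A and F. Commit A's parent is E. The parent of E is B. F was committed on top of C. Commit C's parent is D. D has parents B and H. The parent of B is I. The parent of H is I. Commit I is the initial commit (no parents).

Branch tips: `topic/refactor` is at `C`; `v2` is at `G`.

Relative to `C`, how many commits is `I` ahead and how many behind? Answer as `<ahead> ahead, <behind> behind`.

0 ahead, 4 behind

Reachable from I: {I}.
Reachable from C: {B, C, D, H, I}.
Only in I's history (ahead): {} — 0.
Only in C's history (behind): {B, C, D, H} — 4.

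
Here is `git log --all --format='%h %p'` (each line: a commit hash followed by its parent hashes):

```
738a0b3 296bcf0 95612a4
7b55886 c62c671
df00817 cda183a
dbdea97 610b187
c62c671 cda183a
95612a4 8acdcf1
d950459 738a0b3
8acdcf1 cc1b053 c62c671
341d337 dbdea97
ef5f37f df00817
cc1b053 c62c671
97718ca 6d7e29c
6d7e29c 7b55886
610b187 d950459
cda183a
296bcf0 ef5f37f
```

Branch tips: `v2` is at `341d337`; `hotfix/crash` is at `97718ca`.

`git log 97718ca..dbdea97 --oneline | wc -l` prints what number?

10

Reachable from dbdea97: {296bcf0, 610b187, 738a0b3, 8acdcf1, 95612a4, c62c671, cc1b053, cda183a, d950459, dbdea97, df00817, ef5f37f}.
Reachable from 97718ca: {6d7e29c, 7b55886, 97718ca, c62c671, cda183a}.
In dbdea97's history but not 97718ca's: {296bcf0, 610b187, 738a0b3, 8acdcf1, 95612a4, cc1b053, d950459, dbdea97, df00817, ef5f37f} — 10 commits.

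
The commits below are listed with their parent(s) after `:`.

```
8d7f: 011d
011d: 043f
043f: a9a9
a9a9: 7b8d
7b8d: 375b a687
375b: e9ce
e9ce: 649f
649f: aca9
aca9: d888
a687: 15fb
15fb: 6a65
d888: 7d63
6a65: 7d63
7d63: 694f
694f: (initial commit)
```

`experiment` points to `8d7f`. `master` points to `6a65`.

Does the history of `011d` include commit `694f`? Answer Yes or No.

Yes

Ancestors of 011d (commits reachable by following parents): {011d, 043f, 15fb, 375b, 649f, 694f, 6a65, 7b8d, 7d63, a687, a9a9, aca9, d888, e9ce}.
694f is in that set, so it is an ancestor of 011d.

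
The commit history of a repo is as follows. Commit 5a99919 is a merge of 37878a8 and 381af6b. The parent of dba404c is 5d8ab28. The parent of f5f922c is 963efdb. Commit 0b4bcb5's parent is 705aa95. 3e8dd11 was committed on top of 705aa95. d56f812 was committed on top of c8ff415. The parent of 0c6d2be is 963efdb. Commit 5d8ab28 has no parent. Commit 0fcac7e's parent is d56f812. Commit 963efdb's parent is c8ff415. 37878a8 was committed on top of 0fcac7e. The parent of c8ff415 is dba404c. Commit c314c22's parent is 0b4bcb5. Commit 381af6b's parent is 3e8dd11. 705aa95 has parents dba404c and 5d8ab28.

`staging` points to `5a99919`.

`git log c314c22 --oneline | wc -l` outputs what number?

Walking parent pointers from c314c22: reachable set = {0b4bcb5, 5d8ab28, 705aa95, c314c22, dba404c}.
That is 5 commits.

5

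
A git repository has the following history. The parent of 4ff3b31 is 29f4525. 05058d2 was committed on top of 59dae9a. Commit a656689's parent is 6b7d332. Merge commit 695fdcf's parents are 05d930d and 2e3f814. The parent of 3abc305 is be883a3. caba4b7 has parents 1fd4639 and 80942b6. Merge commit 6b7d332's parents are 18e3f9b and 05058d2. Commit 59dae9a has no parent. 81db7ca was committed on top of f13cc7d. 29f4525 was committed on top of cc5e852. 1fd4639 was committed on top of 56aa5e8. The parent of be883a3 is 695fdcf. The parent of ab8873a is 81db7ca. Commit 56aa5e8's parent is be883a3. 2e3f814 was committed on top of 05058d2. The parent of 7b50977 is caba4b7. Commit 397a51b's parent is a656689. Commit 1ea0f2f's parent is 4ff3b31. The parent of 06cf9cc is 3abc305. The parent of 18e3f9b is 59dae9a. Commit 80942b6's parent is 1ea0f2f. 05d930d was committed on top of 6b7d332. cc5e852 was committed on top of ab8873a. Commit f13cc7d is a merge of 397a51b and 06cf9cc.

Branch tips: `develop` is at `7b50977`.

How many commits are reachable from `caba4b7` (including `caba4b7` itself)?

23

Walking parent pointers from caba4b7: reachable set = {05058d2, 05d930d, 06cf9cc, 18e3f9b, 1ea0f2f, 1fd4639, 29f4525, 2e3f814, 397a51b, 3abc305, 4ff3b31, 56aa5e8, 59dae9a, 695fdcf, 6b7d332, 80942b6, 81db7ca, a656689, ab8873a, be883a3, caba4b7, cc5e852, f13cc7d}.
That is 23 commits.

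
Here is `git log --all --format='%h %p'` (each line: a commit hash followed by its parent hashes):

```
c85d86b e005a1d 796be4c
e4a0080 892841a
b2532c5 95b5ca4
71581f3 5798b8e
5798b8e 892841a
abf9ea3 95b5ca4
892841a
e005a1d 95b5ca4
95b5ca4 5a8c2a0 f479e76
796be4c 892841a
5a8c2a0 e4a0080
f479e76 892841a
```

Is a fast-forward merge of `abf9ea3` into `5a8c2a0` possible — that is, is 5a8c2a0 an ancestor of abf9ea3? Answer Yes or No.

A fast-forward from 5a8c2a0 to abf9ea3 is possible iff 5a8c2a0 is an ancestor of abf9ea3.
Ancestors of abf9ea3: {5a8c2a0, 892841a, 95b5ca4, abf9ea3, e4a0080, f479e76}.
5a8c2a0 is among them, so fast-forward is possible.

Yes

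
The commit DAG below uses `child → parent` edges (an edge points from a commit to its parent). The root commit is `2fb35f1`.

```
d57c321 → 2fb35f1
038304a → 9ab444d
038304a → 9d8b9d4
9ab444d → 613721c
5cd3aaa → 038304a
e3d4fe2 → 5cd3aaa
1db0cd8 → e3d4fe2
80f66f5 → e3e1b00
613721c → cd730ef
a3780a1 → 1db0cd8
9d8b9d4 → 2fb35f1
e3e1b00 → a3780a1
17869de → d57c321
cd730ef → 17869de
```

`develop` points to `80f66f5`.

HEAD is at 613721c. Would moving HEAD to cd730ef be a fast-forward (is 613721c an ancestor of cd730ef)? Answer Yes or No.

No

A fast-forward from 613721c to cd730ef is possible iff 613721c is an ancestor of cd730ef.
Ancestors of cd730ef: {17869de, 2fb35f1, cd730ef, d57c321}.
613721c is not among them, so fast-forward is not possible.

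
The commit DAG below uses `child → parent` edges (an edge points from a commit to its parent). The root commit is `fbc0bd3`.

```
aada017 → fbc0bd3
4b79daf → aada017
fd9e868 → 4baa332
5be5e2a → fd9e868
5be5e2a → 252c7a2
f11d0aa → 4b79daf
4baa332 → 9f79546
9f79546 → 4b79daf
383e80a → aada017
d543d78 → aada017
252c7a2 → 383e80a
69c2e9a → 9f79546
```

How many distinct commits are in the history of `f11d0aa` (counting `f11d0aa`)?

Walking parent pointers from f11d0aa: reachable set = {4b79daf, aada017, f11d0aa, fbc0bd3}.
That is 4 commits.

4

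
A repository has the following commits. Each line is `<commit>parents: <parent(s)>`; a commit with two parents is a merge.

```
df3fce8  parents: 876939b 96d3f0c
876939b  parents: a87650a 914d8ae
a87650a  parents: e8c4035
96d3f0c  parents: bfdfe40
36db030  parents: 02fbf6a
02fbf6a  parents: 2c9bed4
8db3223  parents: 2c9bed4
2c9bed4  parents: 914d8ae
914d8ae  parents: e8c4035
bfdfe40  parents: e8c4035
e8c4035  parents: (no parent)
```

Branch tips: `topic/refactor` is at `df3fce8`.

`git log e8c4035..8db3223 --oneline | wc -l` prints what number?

Reachable from 8db3223: {2c9bed4, 8db3223, 914d8ae, e8c4035}.
Reachable from e8c4035: {e8c4035}.
In 8db3223's history but not e8c4035's: {2c9bed4, 8db3223, 914d8ae} — 3 commits.

3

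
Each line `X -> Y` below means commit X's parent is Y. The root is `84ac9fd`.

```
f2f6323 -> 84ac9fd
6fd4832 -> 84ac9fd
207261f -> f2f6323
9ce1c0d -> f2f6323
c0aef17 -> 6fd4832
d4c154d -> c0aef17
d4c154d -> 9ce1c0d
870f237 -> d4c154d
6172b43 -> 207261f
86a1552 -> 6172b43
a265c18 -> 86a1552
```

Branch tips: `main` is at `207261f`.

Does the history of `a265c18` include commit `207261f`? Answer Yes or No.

Ancestors of a265c18 (commits reachable by following parents): {207261f, 6172b43, 84ac9fd, 86a1552, a265c18, f2f6323}.
207261f is in that set, so it is an ancestor of a265c18.

Yes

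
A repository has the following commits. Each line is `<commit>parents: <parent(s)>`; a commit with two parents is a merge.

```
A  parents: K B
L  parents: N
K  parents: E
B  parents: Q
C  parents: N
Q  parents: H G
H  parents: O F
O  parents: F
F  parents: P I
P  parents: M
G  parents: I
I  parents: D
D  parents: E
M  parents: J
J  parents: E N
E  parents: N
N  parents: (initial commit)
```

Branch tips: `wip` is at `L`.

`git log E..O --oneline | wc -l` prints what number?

Reachable from O: {D, E, F, I, J, M, N, O, P}.
Reachable from E: {E, N}.
In O's history but not E's: {D, F, I, J, M, O, P} — 7 commits.

7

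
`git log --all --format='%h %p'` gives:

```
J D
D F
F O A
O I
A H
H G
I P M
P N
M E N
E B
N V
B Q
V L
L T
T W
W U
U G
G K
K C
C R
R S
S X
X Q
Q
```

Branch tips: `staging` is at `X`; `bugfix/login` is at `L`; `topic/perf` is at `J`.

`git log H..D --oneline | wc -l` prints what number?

15

Reachable from D: {A, B, C, D, E, F, G, H, I, K, L, M, N, O, P, Q, R, S, T, U, V, W, X}.
Reachable from H: {C, G, H, K, Q, R, S, X}.
In D's history but not H's: {A, B, D, E, F, I, L, M, N, O, P, T, U, V, W} — 15 commits.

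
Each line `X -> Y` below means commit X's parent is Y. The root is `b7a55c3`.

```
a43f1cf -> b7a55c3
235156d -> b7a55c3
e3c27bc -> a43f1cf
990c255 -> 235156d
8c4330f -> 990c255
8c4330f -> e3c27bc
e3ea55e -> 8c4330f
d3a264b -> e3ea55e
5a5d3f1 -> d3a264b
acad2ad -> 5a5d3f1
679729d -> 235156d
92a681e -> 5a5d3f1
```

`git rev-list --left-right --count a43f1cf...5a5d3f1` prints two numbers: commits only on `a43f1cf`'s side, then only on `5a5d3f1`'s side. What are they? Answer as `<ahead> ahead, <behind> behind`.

0 ahead, 7 behind

Reachable from a43f1cf: {a43f1cf, b7a55c3}.
Reachable from 5a5d3f1: {235156d, 5a5d3f1, 8c4330f, 990c255, a43f1cf, b7a55c3, d3a264b, e3c27bc, e3ea55e}.
Only in a43f1cf's history (ahead): {} — 0.
Only in 5a5d3f1's history (behind): {235156d, 5a5d3f1, 8c4330f, 990c255, d3a264b, e3c27bc, e3ea55e} — 7.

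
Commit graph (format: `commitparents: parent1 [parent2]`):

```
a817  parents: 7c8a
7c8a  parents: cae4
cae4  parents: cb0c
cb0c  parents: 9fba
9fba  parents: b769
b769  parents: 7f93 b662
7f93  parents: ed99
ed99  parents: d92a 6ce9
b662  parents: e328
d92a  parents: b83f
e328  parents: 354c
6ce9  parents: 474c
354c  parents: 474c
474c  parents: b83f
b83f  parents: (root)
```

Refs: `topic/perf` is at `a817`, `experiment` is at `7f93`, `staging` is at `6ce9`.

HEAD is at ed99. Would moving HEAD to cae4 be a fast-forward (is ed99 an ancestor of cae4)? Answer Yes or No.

Yes

A fast-forward from ed99 to cae4 is possible iff ed99 is an ancestor of cae4.
Ancestors of cae4: {354c, 474c, 6ce9, 7f93, 9fba, b662, b769, b83f, cae4, cb0c, d92a, e328, ed99}.
ed99 is among them, so fast-forward is possible.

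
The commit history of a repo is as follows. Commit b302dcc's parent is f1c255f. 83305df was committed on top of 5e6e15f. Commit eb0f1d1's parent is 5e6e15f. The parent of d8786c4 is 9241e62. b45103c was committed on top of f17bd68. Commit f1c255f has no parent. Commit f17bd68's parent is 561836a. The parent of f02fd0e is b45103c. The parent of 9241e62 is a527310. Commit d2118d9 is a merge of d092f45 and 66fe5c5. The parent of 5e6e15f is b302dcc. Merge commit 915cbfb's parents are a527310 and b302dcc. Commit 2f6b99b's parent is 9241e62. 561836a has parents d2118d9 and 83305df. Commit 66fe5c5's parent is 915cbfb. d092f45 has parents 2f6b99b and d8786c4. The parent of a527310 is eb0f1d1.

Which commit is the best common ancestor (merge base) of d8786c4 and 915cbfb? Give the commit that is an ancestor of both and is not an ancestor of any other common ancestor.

Ancestors of d8786c4: {5e6e15f, 9241e62, a527310, b302dcc, d8786c4, eb0f1d1, f1c255f}.
Ancestors of 915cbfb: {5e6e15f, 915cbfb, a527310, b302dcc, eb0f1d1, f1c255f}.
Common ancestors: {5e6e15f, a527310, b302dcc, eb0f1d1, f1c255f}.
Among these, a527310 is not an ancestor of any other common ancestor — it is the merge base.

a527310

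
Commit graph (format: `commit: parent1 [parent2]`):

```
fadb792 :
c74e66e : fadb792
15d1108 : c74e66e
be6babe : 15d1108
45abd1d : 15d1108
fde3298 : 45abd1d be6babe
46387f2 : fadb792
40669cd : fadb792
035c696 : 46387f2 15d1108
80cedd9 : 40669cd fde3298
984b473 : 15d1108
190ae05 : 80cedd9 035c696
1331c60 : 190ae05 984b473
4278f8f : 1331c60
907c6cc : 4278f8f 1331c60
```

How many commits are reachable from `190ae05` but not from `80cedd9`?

Reachable from 190ae05: {035c696, 15d1108, 190ae05, 40669cd, 45abd1d, 46387f2, 80cedd9, be6babe, c74e66e, fadb792, fde3298}.
Reachable from 80cedd9: {15d1108, 40669cd, 45abd1d, 80cedd9, be6babe, c74e66e, fadb792, fde3298}.
In 190ae05's history but not 80cedd9's: {035c696, 190ae05, 46387f2} — 3 commits.

3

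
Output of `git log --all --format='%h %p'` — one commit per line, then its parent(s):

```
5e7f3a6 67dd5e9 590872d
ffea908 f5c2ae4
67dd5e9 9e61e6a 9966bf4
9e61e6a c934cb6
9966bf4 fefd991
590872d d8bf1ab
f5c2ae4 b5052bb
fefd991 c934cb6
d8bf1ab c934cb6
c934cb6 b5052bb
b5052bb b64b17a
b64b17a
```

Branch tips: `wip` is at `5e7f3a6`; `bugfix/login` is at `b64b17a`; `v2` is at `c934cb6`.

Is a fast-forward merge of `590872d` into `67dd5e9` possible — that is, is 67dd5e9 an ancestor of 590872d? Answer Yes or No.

No

A fast-forward from 67dd5e9 to 590872d is possible iff 67dd5e9 is an ancestor of 590872d.
Ancestors of 590872d: {590872d, b5052bb, b64b17a, c934cb6, d8bf1ab}.
67dd5e9 is not among them, so fast-forward is not possible.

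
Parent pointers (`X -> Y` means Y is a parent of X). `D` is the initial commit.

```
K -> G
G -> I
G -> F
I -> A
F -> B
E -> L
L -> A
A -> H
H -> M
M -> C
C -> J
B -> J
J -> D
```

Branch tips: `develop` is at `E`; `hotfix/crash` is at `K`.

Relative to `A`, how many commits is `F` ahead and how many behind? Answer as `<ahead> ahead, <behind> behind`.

Reachable from F: {B, D, F, J}.
Reachable from A: {A, C, D, H, J, M}.
Only in F's history (ahead): {B, F} — 2.
Only in A's history (behind): {A, C, H, M} — 4.

2 ahead, 4 behind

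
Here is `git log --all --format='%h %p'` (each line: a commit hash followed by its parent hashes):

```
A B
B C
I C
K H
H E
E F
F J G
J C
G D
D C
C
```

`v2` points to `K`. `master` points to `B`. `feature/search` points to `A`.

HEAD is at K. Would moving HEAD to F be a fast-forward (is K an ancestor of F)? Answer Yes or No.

A fast-forward from K to F is possible iff K is an ancestor of F.
Ancestors of F: {C, D, F, G, J}.
K is not among them, so fast-forward is not possible.

No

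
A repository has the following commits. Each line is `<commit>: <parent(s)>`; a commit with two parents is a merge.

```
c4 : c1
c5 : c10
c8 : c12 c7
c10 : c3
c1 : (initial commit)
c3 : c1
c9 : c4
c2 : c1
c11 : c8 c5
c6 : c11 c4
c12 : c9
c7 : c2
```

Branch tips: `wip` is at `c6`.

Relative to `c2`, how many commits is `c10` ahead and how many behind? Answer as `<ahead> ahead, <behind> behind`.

2 ahead, 1 behind

Reachable from c10: {c1, c10, c3}.
Reachable from c2: {c1, c2}.
Only in c10's history (ahead): {c10, c3} — 2.
Only in c2's history (behind): {c2} — 1.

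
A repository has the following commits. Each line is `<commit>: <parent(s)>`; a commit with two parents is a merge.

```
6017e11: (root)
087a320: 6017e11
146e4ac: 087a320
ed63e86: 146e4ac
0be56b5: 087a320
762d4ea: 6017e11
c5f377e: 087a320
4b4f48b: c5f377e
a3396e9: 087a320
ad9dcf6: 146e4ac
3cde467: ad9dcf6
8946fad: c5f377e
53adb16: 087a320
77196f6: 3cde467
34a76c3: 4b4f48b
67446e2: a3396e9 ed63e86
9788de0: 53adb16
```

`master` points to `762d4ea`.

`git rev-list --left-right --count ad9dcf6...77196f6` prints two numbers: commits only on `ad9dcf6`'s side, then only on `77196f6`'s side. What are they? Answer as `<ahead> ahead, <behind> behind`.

0 ahead, 2 behind

Reachable from ad9dcf6: {087a320, 146e4ac, 6017e11, ad9dcf6}.
Reachable from 77196f6: {087a320, 146e4ac, 3cde467, 6017e11, 77196f6, ad9dcf6}.
Only in ad9dcf6's history (ahead): {} — 0.
Only in 77196f6's history (behind): {3cde467, 77196f6} — 2.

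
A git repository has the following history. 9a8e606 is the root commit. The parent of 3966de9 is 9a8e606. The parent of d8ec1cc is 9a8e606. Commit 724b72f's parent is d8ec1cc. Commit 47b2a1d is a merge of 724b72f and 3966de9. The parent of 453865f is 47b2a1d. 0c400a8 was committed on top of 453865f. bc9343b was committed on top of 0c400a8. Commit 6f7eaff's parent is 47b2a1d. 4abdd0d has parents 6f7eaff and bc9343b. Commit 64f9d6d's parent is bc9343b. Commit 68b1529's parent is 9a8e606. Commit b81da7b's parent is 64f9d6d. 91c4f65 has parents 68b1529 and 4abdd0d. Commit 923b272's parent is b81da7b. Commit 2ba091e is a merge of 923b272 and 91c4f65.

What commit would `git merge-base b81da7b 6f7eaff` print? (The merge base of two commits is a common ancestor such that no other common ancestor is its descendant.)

47b2a1d

Ancestors of b81da7b: {0c400a8, 3966de9, 453865f, 47b2a1d, 64f9d6d, 724b72f, 9a8e606, b81da7b, bc9343b, d8ec1cc}.
Ancestors of 6f7eaff: {3966de9, 47b2a1d, 6f7eaff, 724b72f, 9a8e606, d8ec1cc}.
Common ancestors: {3966de9, 47b2a1d, 724b72f, 9a8e606, d8ec1cc}.
Among these, 47b2a1d is not an ancestor of any other common ancestor — it is the merge base.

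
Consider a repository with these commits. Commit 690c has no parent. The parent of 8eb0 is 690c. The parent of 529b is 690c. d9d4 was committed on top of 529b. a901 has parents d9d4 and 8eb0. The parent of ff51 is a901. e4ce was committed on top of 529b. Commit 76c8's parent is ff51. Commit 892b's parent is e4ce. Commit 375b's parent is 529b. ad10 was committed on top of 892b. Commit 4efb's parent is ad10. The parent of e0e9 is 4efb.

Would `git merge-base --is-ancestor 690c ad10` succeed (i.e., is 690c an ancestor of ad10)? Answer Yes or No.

Yes

Ancestors of ad10 (commits reachable by following parents): {529b, 690c, 892b, ad10, e4ce}.
690c is in that set, so it is an ancestor of ad10.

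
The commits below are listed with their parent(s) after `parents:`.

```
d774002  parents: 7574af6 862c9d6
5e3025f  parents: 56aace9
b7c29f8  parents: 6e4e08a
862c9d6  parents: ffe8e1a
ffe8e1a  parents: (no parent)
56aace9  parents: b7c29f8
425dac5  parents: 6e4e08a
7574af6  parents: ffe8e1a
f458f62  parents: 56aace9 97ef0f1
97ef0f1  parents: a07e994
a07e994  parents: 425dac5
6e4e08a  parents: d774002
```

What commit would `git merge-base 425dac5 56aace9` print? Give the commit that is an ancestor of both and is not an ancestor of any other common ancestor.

Ancestors of 425dac5: {425dac5, 6e4e08a, 7574af6, 862c9d6, d774002, ffe8e1a}.
Ancestors of 56aace9: {56aace9, 6e4e08a, 7574af6, 862c9d6, b7c29f8, d774002, ffe8e1a}.
Common ancestors: {6e4e08a, 7574af6, 862c9d6, d774002, ffe8e1a}.
Among these, 6e4e08a is not an ancestor of any other common ancestor — it is the merge base.

6e4e08a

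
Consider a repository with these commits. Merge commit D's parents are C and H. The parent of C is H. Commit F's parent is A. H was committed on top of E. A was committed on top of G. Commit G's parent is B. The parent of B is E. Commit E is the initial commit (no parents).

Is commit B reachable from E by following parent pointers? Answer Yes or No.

No

Ancestors of E: {E}.
B is not in that set, so it is not an ancestor of E.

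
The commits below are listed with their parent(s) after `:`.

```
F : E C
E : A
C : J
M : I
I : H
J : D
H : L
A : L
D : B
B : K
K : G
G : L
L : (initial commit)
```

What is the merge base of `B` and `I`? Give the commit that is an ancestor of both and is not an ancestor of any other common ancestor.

Ancestors of B: {B, G, K, L}.
Ancestors of I: {H, I, L}.
Common ancestors: {L}.
The only common ancestor is L, so it is the merge base.

L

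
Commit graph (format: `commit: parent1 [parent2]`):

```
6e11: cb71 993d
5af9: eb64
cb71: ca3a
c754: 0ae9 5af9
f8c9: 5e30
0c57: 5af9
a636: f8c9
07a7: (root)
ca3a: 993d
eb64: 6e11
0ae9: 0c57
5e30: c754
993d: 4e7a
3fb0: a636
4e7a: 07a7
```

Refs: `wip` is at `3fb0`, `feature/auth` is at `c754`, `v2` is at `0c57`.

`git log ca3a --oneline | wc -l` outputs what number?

4

Walking parent pointers from ca3a: reachable set = {07a7, 4e7a, 993d, ca3a}.
That is 4 commits.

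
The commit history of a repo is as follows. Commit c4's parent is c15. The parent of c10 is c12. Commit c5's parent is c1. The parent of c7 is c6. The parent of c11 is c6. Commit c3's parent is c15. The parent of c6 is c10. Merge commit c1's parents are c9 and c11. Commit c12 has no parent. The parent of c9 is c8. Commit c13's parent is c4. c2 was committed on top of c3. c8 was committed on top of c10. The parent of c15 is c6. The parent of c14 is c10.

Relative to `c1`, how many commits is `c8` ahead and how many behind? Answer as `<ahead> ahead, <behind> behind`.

0 ahead, 4 behind

Reachable from c8: {c10, c12, c8}.
Reachable from c1: {c1, c10, c11, c12, c6, c8, c9}.
Only in c8's history (ahead): {} — 0.
Only in c1's history (behind): {c1, c11, c6, c9} — 4.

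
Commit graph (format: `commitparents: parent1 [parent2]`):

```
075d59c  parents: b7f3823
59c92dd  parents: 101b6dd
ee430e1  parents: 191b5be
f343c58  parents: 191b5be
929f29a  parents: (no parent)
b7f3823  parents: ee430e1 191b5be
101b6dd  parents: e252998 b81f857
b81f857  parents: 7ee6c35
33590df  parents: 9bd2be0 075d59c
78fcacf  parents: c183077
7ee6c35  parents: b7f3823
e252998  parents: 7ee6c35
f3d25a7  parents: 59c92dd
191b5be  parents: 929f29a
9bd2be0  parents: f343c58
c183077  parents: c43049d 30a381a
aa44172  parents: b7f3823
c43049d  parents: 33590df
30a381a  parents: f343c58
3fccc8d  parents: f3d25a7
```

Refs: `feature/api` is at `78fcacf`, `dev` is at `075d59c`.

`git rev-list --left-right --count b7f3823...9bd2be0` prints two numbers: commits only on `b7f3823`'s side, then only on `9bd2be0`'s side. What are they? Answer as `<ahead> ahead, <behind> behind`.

2 ahead, 2 behind

Reachable from b7f3823: {191b5be, 929f29a, b7f3823, ee430e1}.
Reachable from 9bd2be0: {191b5be, 929f29a, 9bd2be0, f343c58}.
Only in b7f3823's history (ahead): {b7f3823, ee430e1} — 2.
Only in 9bd2be0's history (behind): {9bd2be0, f343c58} — 2.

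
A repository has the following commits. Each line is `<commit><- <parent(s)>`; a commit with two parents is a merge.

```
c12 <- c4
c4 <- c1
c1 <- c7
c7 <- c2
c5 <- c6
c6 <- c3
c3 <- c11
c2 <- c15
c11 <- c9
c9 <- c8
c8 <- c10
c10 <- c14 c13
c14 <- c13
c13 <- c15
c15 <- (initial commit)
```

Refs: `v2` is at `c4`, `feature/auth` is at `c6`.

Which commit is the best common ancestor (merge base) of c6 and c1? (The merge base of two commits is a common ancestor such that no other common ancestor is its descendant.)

Ancestors of c6: {c10, c11, c13, c14, c15, c3, c6, c8, c9}.
Ancestors of c1: {c1, c15, c2, c7}.
Common ancestors: {c15}.
The only common ancestor is c15, so it is the merge base.

c15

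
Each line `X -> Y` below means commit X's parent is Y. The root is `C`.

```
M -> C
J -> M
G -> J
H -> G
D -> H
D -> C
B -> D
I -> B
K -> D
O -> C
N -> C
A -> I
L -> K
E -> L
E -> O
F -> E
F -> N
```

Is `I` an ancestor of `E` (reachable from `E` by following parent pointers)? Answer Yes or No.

Ancestors of E: {C, D, E, G, H, J, K, L, M, O}.
I is not in that set, so it is not an ancestor of E.

No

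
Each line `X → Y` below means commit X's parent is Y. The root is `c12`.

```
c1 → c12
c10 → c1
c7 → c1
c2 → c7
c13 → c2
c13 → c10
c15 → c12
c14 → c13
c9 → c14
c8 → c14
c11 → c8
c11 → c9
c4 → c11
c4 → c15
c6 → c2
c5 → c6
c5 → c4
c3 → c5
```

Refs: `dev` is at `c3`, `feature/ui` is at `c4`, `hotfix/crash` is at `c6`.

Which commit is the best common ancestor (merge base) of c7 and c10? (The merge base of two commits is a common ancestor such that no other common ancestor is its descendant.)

Ancestors of c7: {c1, c12, c7}.
Ancestors of c10: {c1, c10, c12}.
Common ancestors: {c1, c12}.
Among these, c1 is not an ancestor of any other common ancestor — it is the merge base.

c1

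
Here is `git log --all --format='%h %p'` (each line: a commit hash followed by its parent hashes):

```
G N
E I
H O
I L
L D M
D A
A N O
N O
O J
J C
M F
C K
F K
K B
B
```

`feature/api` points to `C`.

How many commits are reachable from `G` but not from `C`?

Reachable from G: {B, C, G, J, K, N, O}.
Reachable from C: {B, C, K}.
In G's history but not C's: {G, J, N, O} — 4 commits.

4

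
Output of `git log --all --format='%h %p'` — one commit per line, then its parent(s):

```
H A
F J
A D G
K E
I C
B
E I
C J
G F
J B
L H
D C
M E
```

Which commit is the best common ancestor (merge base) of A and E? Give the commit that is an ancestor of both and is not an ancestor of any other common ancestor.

C

Ancestors of A: {A, B, C, D, F, G, J}.
Ancestors of E: {B, C, E, I, J}.
Common ancestors: {B, C, J}.
Among these, C is not an ancestor of any other common ancestor — it is the merge base.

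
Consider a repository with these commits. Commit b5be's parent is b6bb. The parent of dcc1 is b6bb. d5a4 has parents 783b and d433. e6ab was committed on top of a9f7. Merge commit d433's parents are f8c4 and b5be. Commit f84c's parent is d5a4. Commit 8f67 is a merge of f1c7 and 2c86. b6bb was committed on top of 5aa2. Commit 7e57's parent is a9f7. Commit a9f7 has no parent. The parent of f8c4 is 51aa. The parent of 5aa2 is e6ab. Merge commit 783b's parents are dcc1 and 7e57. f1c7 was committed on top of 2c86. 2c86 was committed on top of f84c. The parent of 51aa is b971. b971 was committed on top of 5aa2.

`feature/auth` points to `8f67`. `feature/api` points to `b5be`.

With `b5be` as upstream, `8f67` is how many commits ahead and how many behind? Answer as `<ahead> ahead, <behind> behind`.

Reachable from 8f67: {2c86, 51aa, 5aa2, 783b, 7e57, 8f67, a9f7, b5be, b6bb, b971, d433, d5a4, dcc1, e6ab, f1c7, f84c, f8c4}.
Reachable from b5be: {5aa2, a9f7, b5be, b6bb, e6ab}.
Only in 8f67's history (ahead): {2c86, 51aa, 783b, 7e57, 8f67, b971, d433, d5a4, dcc1, f1c7, f84c, f8c4} — 12.
Only in b5be's history (behind): {} — 0.

12 ahead, 0 behind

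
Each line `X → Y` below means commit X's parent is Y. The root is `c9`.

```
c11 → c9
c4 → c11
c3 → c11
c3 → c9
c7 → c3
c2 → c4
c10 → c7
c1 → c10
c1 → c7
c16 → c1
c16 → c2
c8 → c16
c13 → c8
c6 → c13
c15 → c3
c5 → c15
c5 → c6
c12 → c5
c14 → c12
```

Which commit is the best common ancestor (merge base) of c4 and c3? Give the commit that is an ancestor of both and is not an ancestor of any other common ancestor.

c11

Ancestors of c4: {c11, c4, c9}.
Ancestors of c3: {c11, c3, c9}.
Common ancestors: {c11, c9}.
Among these, c11 is not an ancestor of any other common ancestor — it is the merge base.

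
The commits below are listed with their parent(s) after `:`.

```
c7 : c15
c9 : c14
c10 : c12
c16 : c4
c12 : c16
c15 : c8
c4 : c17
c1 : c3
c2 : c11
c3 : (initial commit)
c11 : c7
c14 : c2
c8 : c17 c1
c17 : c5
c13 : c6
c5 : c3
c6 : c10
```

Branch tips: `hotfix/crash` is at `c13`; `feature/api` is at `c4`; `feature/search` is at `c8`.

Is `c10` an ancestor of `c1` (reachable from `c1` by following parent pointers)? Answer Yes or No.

No

Ancestors of c1: {c1, c3}.
c10 is not in that set, so it is not an ancestor of c1.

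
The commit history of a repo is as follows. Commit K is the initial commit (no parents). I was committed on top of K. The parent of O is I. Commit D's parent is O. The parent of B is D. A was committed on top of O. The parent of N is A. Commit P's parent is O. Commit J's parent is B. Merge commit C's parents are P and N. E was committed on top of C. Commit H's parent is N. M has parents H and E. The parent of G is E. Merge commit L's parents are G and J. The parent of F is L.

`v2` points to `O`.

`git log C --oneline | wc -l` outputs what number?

Walking parent pointers from C: reachable set = {A, C, I, K, N, O, P}.
That is 7 commits.

7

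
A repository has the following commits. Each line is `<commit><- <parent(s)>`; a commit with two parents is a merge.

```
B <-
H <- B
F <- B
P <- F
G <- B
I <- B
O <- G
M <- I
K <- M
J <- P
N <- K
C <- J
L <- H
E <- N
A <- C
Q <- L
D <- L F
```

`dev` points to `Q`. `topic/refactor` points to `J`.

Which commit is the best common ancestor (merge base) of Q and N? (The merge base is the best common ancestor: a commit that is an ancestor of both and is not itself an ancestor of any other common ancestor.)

B

Ancestors of Q: {B, H, L, Q}.
Ancestors of N: {B, I, K, M, N}.
Common ancestors: {B}.
The only common ancestor is B, so it is the merge base.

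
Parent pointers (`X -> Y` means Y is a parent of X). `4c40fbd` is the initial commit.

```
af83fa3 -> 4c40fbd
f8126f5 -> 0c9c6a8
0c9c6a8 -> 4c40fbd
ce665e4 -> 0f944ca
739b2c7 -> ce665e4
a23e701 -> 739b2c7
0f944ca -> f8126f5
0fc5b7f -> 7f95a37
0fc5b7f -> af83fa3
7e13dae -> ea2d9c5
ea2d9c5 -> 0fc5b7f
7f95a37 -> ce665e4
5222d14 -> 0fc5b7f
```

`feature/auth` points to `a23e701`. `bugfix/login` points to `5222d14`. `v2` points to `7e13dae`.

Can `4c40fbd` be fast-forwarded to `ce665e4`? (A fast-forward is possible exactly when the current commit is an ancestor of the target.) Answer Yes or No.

Yes

A fast-forward from 4c40fbd to ce665e4 is possible iff 4c40fbd is an ancestor of ce665e4.
Ancestors of ce665e4: {0c9c6a8, 0f944ca, 4c40fbd, ce665e4, f8126f5}.
4c40fbd is among them, so fast-forward is possible.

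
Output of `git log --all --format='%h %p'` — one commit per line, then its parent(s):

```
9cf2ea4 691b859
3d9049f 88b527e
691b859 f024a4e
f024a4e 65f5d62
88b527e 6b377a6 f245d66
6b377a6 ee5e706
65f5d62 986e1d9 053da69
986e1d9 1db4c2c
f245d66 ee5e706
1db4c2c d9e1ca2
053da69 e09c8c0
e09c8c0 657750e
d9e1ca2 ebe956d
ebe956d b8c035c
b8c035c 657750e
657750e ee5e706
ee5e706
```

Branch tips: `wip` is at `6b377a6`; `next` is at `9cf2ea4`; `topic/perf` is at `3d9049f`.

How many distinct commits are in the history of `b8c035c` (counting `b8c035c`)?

Walking parent pointers from b8c035c: reachable set = {657750e, b8c035c, ee5e706}.
That is 3 commits.

3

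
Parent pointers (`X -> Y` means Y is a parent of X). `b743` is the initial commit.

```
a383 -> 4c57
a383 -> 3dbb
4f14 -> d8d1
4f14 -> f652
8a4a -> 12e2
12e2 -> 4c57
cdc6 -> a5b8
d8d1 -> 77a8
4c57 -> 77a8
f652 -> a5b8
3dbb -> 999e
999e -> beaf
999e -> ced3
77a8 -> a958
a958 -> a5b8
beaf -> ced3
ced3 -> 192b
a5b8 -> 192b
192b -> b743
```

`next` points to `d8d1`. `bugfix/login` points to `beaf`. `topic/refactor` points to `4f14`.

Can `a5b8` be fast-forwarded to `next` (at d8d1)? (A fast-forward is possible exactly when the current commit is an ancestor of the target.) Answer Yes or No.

Yes

A fast-forward from a5b8 to d8d1 is possible iff a5b8 is an ancestor of d8d1.
Ancestors of d8d1: {192b, 77a8, a5b8, a958, b743, d8d1}.
a5b8 is among them, so fast-forward is possible.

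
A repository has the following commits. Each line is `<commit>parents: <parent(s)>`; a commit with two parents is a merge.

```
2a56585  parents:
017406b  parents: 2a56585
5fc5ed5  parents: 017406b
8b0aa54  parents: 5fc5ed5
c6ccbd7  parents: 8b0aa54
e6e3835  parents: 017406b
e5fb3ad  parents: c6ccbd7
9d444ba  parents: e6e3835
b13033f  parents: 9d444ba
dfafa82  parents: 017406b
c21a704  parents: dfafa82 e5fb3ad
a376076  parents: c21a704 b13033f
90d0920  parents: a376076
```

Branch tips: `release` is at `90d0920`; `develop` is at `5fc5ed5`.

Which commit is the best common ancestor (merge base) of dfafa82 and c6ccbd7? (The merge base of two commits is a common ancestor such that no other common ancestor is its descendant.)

Ancestors of dfafa82: {017406b, 2a56585, dfafa82}.
Ancestors of c6ccbd7: {017406b, 2a56585, 5fc5ed5, 8b0aa54, c6ccbd7}.
Common ancestors: {017406b, 2a56585}.
Among these, 017406b is not an ancestor of any other common ancestor — it is the merge base.

017406b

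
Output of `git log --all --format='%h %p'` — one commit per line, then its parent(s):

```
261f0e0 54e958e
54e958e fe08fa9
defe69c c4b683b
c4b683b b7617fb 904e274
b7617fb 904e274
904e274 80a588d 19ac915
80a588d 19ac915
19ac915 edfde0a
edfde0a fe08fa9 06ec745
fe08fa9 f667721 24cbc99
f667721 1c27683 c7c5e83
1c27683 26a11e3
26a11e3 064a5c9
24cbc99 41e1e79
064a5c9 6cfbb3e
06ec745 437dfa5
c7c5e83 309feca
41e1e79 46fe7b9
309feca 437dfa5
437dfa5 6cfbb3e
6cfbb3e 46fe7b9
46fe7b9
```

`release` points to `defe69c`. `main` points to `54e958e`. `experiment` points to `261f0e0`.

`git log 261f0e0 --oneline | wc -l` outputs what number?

14

Walking parent pointers from 261f0e0: reachable set = {064a5c9, 1c27683, 24cbc99, 261f0e0, 26a11e3, 309feca, 41e1e79, 437dfa5, 46fe7b9, 54e958e, 6cfbb3e, c7c5e83, f667721, fe08fa9}.
That is 14 commits.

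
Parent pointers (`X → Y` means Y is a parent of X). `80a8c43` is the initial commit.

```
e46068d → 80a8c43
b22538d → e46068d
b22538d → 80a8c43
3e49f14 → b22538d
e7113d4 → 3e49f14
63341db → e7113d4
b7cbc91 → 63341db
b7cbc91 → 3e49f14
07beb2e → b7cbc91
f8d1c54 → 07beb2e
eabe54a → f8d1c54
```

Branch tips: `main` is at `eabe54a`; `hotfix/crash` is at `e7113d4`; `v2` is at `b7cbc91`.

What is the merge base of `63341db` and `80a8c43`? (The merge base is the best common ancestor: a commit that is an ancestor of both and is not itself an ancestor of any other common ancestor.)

80a8c43

Ancestors of 63341db: {3e49f14, 63341db, 80a8c43, b22538d, e46068d, e7113d4}.
Ancestors of 80a8c43: {80a8c43}.
Common ancestors: {80a8c43}.
The only common ancestor is 80a8c43, so it is the merge base.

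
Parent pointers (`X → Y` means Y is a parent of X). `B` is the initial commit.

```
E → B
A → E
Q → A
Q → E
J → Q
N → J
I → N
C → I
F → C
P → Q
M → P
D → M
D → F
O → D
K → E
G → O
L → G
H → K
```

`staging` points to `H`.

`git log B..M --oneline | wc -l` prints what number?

5

Reachable from M: {A, B, E, M, P, Q}.
Reachable from B: {B}.
In M's history but not B's: {A, E, M, P, Q} — 5 commits.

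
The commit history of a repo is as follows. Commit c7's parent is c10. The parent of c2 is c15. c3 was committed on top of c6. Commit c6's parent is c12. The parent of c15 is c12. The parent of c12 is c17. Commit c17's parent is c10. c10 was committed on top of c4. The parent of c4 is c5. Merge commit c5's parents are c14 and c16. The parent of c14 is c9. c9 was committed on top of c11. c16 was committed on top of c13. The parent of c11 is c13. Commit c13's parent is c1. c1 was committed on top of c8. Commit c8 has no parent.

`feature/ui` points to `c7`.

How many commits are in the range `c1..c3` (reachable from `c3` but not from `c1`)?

12

Reachable from c3: {c1, c10, c11, c12, c13, c14, c16, c17, c3, c4, c5, c6, c8, c9}.
Reachable from c1: {c1, c8}.
In c3's history but not c1's: {c10, c11, c12, c13, c14, c16, c17, c3, c4, c5, c6, c9} — 12 commits.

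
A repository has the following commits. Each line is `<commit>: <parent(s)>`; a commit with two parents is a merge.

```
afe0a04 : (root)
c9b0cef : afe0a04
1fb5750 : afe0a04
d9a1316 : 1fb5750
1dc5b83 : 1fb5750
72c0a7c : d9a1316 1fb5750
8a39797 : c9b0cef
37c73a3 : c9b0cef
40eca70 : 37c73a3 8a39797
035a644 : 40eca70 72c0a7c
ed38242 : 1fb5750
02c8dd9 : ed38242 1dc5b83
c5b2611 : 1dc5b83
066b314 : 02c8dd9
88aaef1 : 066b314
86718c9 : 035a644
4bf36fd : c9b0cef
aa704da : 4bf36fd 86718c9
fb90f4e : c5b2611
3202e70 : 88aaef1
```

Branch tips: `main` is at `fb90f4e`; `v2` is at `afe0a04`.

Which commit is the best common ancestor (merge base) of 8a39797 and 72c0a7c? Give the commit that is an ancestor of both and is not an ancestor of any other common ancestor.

Ancestors of 8a39797: {8a39797, afe0a04, c9b0cef}.
Ancestors of 72c0a7c: {1fb5750, 72c0a7c, afe0a04, d9a1316}.
Common ancestors: {afe0a04}.
The only common ancestor is afe0a04, so it is the merge base.

afe0a04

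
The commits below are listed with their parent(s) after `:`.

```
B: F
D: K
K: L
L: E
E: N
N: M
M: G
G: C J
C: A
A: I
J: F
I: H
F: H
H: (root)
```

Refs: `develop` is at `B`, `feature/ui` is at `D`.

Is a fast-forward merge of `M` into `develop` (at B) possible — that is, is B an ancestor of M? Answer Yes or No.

No

A fast-forward from B to M is possible iff B is an ancestor of M.
Ancestors of M: {A, C, F, G, H, I, J, M}.
B is not among them, so fast-forward is not possible.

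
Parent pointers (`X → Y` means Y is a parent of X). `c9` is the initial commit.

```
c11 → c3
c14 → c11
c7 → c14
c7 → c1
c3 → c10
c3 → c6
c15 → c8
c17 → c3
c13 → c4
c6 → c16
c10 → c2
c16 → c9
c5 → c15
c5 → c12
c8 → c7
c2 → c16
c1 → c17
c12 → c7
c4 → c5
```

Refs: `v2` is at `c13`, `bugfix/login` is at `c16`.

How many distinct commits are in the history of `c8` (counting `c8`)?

Walking parent pointers from c8: reachable set = {c1, c10, c11, c14, c16, c17, c2, c3, c6, c7, c8, c9}.
That is 12 commits.

12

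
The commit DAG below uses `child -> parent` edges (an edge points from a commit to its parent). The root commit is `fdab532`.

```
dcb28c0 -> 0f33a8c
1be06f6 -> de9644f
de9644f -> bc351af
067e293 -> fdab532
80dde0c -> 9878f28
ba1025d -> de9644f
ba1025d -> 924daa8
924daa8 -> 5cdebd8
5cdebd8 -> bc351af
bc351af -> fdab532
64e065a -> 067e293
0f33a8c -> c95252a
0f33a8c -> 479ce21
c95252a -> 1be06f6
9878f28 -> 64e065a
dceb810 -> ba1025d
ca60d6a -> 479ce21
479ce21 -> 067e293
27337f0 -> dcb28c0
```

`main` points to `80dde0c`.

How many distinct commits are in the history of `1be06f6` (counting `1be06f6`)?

4

Walking parent pointers from 1be06f6: reachable set = {1be06f6, bc351af, de9644f, fdab532}.
That is 4 commits.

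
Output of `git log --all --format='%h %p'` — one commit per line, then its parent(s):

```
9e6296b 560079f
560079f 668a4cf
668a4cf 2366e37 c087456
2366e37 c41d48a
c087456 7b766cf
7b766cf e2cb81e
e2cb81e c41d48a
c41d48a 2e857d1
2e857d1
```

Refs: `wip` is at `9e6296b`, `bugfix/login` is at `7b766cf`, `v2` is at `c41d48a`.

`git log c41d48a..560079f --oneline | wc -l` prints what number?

Reachable from 560079f: {2366e37, 2e857d1, 560079f, 668a4cf, 7b766cf, c087456, c41d48a, e2cb81e}.
Reachable from c41d48a: {2e857d1, c41d48a}.
In 560079f's history but not c41d48a's: {2366e37, 560079f, 668a4cf, 7b766cf, c087456, e2cb81e} — 6 commits.

6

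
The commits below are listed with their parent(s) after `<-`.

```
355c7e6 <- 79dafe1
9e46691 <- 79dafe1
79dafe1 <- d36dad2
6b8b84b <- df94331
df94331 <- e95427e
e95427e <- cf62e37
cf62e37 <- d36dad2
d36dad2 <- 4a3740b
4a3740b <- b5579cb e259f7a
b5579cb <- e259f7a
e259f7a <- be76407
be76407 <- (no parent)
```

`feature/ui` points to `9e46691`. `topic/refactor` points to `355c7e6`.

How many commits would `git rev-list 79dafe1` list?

6

Walking parent pointers from 79dafe1: reachable set = {4a3740b, 79dafe1, b5579cb, be76407, d36dad2, e259f7a}.
That is 6 commits.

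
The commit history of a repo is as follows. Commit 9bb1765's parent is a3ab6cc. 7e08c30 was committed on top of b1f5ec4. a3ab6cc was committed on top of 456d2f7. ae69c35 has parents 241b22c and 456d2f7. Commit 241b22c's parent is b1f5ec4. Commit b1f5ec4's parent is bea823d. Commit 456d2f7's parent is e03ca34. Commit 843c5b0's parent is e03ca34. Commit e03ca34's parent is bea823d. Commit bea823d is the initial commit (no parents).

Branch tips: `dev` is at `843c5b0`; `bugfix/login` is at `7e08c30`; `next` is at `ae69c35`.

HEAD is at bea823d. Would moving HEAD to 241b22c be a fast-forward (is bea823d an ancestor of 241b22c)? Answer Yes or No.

A fast-forward from bea823d to 241b22c is possible iff bea823d is an ancestor of 241b22c.
Ancestors of 241b22c: {241b22c, b1f5ec4, bea823d}.
bea823d is among them, so fast-forward is possible.

Yes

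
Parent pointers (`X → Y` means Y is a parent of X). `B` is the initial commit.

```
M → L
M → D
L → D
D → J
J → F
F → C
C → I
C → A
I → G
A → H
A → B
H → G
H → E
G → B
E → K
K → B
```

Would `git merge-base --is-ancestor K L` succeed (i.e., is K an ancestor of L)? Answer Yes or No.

Yes

Ancestors of L (commits reachable by following parents): {A, B, C, D, E, F, G, H, I, J, K, L}.
K is in that set, so it is an ancestor of L.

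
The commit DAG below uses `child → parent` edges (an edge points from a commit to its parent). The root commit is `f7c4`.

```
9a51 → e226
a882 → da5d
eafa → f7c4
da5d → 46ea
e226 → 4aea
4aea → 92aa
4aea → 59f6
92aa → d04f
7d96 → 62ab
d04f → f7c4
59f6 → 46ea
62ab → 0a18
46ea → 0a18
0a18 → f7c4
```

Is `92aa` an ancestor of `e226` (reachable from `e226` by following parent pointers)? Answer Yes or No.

Ancestors of e226 (commits reachable by following parents): {0a18, 46ea, 4aea, 59f6, 92aa, d04f, e226, f7c4}.
92aa is in that set, so it is an ancestor of e226.

Yes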